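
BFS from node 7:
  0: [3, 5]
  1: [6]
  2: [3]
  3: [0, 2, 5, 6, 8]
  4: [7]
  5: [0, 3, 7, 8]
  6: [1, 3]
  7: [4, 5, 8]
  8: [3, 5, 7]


Visit 7, enqueue [4, 5, 8]
Visit 4, enqueue []
Visit 5, enqueue [0, 3]
Visit 8, enqueue []
Visit 0, enqueue []
Visit 3, enqueue [2, 6]
Visit 2, enqueue []
Visit 6, enqueue [1]
Visit 1, enqueue []

BFS order: [7, 4, 5, 8, 0, 3, 2, 6, 1]


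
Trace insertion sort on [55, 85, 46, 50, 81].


Initial: [55, 85, 46, 50, 81]
Insert 85: [55, 85, 46, 50, 81]
Insert 46: [46, 55, 85, 50, 81]
Insert 50: [46, 50, 55, 85, 81]
Insert 81: [46, 50, 55, 81, 85]

Sorted: [46, 50, 55, 81, 85]


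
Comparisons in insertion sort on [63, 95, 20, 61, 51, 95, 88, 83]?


Algorithm: insertion sort
Input: [63, 95, 20, 61, 51, 95, 88, 83]
Sorted: [20, 51, 61, 63, 83, 88, 95, 95]

18


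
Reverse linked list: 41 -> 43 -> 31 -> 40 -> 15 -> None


Step 1: curr=41, set curr.next=prev(None) | reversed so far: 41
Step 2: curr=43, set curr.next=prev(41) | reversed so far: 43 -> 41
Step 3: curr=31, set curr.next=prev(43) | reversed so far: 31 -> 43 -> 41
Step 4: curr=40, set curr.next=prev(31) | reversed so far: 40 -> 31 -> 43 -> 41
Step 5: curr=15, set curr.next=prev(40) | reversed so far: 15 -> 40 -> 31 -> 43 -> 41

15 -> 40 -> 31 -> 43 -> 41 -> None


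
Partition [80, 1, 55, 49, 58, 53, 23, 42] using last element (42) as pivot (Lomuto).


Pivot: 42
  1 <= 42: swap -> [1, 80, 55, 49, 58, 53, 23, 42]
  23 <= 42: swap -> [1, 23, 55, 49, 58, 53, 80, 42]
Place pivot at 2: [1, 23, 42, 49, 58, 53, 80, 55]

Partitioned: [1, 23, 42, 49, 58, 53, 80, 55]


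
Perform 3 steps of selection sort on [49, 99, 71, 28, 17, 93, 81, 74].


Initial: [49, 99, 71, 28, 17, 93, 81, 74]
Step 1: min=17 at 4
  Swap: [17, 99, 71, 28, 49, 93, 81, 74]
Step 2: min=28 at 3
  Swap: [17, 28, 71, 99, 49, 93, 81, 74]
Step 3: min=49 at 4
  Swap: [17, 28, 49, 99, 71, 93, 81, 74]

After 3 steps: [17, 28, 49, 99, 71, 93, 81, 74]


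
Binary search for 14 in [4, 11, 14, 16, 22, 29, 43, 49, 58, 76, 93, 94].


Step 1: lo=0, hi=11, mid=5, val=29
Step 2: lo=0, hi=4, mid=2, val=14

Found at index 2


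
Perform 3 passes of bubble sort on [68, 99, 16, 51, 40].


Initial: [68, 99, 16, 51, 40]
Pass 1: [68, 16, 51, 40, 99] (3 swaps)
Pass 2: [16, 51, 40, 68, 99] (3 swaps)
Pass 3: [16, 40, 51, 68, 99] (1 swaps)

After 3 passes: [16, 40, 51, 68, 99]


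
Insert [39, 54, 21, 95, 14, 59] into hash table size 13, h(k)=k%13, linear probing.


Insert 39: h=0 -> slot 0
Insert 54: h=2 -> slot 2
Insert 21: h=8 -> slot 8
Insert 95: h=4 -> slot 4
Insert 14: h=1 -> slot 1
Insert 59: h=7 -> slot 7

Table: [39, 14, 54, None, 95, None, None, 59, 21, None, None, None, None]


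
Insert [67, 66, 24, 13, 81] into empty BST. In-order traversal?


Insert 67: root
Insert 66: L from 67
Insert 24: L from 67 -> L from 66
Insert 13: L from 67 -> L from 66 -> L from 24
Insert 81: R from 67

In-order: [13, 24, 66, 67, 81]


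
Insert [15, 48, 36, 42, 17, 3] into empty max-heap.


Insert 15: [15]
Insert 48: [48, 15]
Insert 36: [48, 15, 36]
Insert 42: [48, 42, 36, 15]
Insert 17: [48, 42, 36, 15, 17]
Insert 3: [48, 42, 36, 15, 17, 3]

Final heap: [48, 42, 36, 15, 17, 3]


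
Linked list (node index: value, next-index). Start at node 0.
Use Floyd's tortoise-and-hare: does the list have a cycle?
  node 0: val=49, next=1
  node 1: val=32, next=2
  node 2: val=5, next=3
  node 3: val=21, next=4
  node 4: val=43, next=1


Floyd's tortoise (slow, +1) and hare (fast, +2):
  init: slow=0, fast=0
  step 1: slow=1, fast=2
  step 2: slow=2, fast=4
  step 3: slow=3, fast=2
  step 4: slow=4, fast=4
  slow == fast at node 4: cycle detected

Cycle: yes


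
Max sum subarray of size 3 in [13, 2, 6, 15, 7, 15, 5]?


[0:3]: 21
[1:4]: 23
[2:5]: 28
[3:6]: 37
[4:7]: 27

Max: 37 at [3:6]


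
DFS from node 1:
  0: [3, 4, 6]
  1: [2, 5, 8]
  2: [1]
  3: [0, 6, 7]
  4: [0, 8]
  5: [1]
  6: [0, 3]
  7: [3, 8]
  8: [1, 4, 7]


Visit 1, push [8, 5, 2]
Visit 2, push []
Visit 5, push []
Visit 8, push [7, 4]
Visit 4, push [0]
Visit 0, push [6, 3]
Visit 3, push [7, 6]
Visit 6, push []
Visit 7, push []

DFS order: [1, 2, 5, 8, 4, 0, 3, 6, 7]


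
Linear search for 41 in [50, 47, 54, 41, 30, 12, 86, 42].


i=0: 50!=41
i=1: 47!=41
i=2: 54!=41
i=3: 41==41 found!

Found at 3, 4 comps


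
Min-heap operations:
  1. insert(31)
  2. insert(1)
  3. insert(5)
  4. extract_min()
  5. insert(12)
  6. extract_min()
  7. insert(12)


insert(31) -> [31]
insert(1) -> [1, 31]
insert(5) -> [1, 31, 5]
extract_min()->1, [5, 31]
insert(12) -> [5, 31, 12]
extract_min()->5, [12, 31]
insert(12) -> [12, 31, 12]

Final heap: [12, 31, 12]


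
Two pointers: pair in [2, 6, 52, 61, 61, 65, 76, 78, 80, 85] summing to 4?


lo=0(2)+hi=9(85)=87
lo=0(2)+hi=8(80)=82
lo=0(2)+hi=7(78)=80
lo=0(2)+hi=6(76)=78
lo=0(2)+hi=5(65)=67
lo=0(2)+hi=4(61)=63
lo=0(2)+hi=3(61)=63
lo=0(2)+hi=2(52)=54
lo=0(2)+hi=1(6)=8

No pair found


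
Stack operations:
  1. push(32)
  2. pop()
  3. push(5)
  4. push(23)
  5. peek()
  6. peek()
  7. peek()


push(32) -> [32]
pop()->32, []
push(5) -> [5]
push(23) -> [5, 23]
peek()->23
peek()->23
peek()->23

Final stack: [5, 23]


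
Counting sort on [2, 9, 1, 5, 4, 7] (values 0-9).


Input: [2, 9, 1, 5, 4, 7]
Counts: [0, 1, 1, 0, 1, 1, 0, 1, 0, 1]

Sorted: [1, 2, 4, 5, 7, 9]


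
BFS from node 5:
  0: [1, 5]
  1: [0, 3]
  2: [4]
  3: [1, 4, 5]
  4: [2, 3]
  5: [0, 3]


Visit 5, enqueue [0, 3]
Visit 0, enqueue [1]
Visit 3, enqueue [4]
Visit 1, enqueue []
Visit 4, enqueue [2]
Visit 2, enqueue []

BFS order: [5, 0, 3, 1, 4, 2]


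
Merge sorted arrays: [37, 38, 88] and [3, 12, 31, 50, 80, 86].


Take 3 from B
Take 12 from B
Take 31 from B
Take 37 from A
Take 38 from A
Take 50 from B
Take 80 from B
Take 86 from B

Merged: [3, 12, 31, 37, 38, 50, 80, 86, 88]


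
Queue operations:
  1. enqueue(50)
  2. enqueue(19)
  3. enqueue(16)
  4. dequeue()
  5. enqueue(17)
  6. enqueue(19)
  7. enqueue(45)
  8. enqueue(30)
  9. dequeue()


enqueue(50) -> [50]
enqueue(19) -> [50, 19]
enqueue(16) -> [50, 19, 16]
dequeue()->50, [19, 16]
enqueue(17) -> [19, 16, 17]
enqueue(19) -> [19, 16, 17, 19]
enqueue(45) -> [19, 16, 17, 19, 45]
enqueue(30) -> [19, 16, 17, 19, 45, 30]
dequeue()->19, [16, 17, 19, 45, 30]

Final queue: [16, 17, 19, 45, 30]


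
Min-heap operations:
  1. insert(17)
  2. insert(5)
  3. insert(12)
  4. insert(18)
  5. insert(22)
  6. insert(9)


insert(17) -> [17]
insert(5) -> [5, 17]
insert(12) -> [5, 17, 12]
insert(18) -> [5, 17, 12, 18]
insert(22) -> [5, 17, 12, 18, 22]
insert(9) -> [5, 17, 9, 18, 22, 12]

Final heap: [5, 17, 9, 18, 22, 12]


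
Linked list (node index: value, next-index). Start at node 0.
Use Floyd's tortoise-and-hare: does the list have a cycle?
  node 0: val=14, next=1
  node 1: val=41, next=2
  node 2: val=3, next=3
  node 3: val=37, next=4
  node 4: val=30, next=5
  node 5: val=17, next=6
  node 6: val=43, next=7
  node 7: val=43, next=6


Floyd's tortoise (slow, +1) and hare (fast, +2):
  init: slow=0, fast=0
  step 1: slow=1, fast=2
  step 2: slow=2, fast=4
  step 3: slow=3, fast=6
  step 4: slow=4, fast=6
  step 5: slow=5, fast=6
  step 6: slow=6, fast=6
  slow == fast at node 6: cycle detected

Cycle: yes


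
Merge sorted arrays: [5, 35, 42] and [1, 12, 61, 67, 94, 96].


Take 1 from B
Take 5 from A
Take 12 from B
Take 35 from A
Take 42 from A

Merged: [1, 5, 12, 35, 42, 61, 67, 94, 96]


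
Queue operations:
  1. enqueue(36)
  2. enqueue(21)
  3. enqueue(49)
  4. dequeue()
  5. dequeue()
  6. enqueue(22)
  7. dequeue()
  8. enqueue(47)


enqueue(36) -> [36]
enqueue(21) -> [36, 21]
enqueue(49) -> [36, 21, 49]
dequeue()->36, [21, 49]
dequeue()->21, [49]
enqueue(22) -> [49, 22]
dequeue()->49, [22]
enqueue(47) -> [22, 47]

Final queue: [22, 47]


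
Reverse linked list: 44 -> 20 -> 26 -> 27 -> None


Step 1: curr=44, set curr.next=prev(None) | reversed so far: 44
Step 2: curr=20, set curr.next=prev(44) | reversed so far: 20 -> 44
Step 3: curr=26, set curr.next=prev(20) | reversed so far: 26 -> 20 -> 44
Step 4: curr=27, set curr.next=prev(26) | reversed so far: 27 -> 26 -> 20 -> 44

27 -> 26 -> 20 -> 44 -> None


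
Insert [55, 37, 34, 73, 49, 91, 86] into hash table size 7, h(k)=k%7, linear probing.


Insert 55: h=6 -> slot 6
Insert 37: h=2 -> slot 2
Insert 34: h=6, 1 probes -> slot 0
Insert 73: h=3 -> slot 3
Insert 49: h=0, 1 probes -> slot 1
Insert 91: h=0, 4 probes -> slot 4
Insert 86: h=2, 3 probes -> slot 5

Table: [34, 49, 37, 73, 91, 86, 55]


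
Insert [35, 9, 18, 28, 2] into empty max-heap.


Insert 35: [35]
Insert 9: [35, 9]
Insert 18: [35, 9, 18]
Insert 28: [35, 28, 18, 9]
Insert 2: [35, 28, 18, 9, 2]

Final heap: [35, 28, 18, 9, 2]


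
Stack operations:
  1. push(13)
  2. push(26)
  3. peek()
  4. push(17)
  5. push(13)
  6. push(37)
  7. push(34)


push(13) -> [13]
push(26) -> [13, 26]
peek()->26
push(17) -> [13, 26, 17]
push(13) -> [13, 26, 17, 13]
push(37) -> [13, 26, 17, 13, 37]
push(34) -> [13, 26, 17, 13, 37, 34]

Final stack: [13, 26, 17, 13, 37, 34]


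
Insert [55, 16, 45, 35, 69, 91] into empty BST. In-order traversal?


Insert 55: root
Insert 16: L from 55
Insert 45: L from 55 -> R from 16
Insert 35: L from 55 -> R from 16 -> L from 45
Insert 69: R from 55
Insert 91: R from 55 -> R from 69

In-order: [16, 35, 45, 55, 69, 91]


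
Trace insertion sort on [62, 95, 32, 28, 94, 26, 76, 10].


Initial: [62, 95, 32, 28, 94, 26, 76, 10]
Insert 95: [62, 95, 32, 28, 94, 26, 76, 10]
Insert 32: [32, 62, 95, 28, 94, 26, 76, 10]
Insert 28: [28, 32, 62, 95, 94, 26, 76, 10]
Insert 94: [28, 32, 62, 94, 95, 26, 76, 10]
Insert 26: [26, 28, 32, 62, 94, 95, 76, 10]
Insert 76: [26, 28, 32, 62, 76, 94, 95, 10]
Insert 10: [10, 26, 28, 32, 62, 76, 94, 95]

Sorted: [10, 26, 28, 32, 62, 76, 94, 95]


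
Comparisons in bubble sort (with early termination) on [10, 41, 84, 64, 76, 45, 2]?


Algorithm: bubble sort (with early termination)
Input: [10, 41, 84, 64, 76, 45, 2]
Sorted: [2, 10, 41, 45, 64, 76, 84]

21


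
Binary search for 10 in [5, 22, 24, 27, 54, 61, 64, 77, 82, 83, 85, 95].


Step 1: lo=0, hi=11, mid=5, val=61
Step 2: lo=0, hi=4, mid=2, val=24
Step 3: lo=0, hi=1, mid=0, val=5
Step 4: lo=1, hi=1, mid=1, val=22

Not found


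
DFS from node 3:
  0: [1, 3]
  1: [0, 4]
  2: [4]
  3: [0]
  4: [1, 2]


Visit 3, push [0]
Visit 0, push [1]
Visit 1, push [4]
Visit 4, push [2]
Visit 2, push []

DFS order: [3, 0, 1, 4, 2]


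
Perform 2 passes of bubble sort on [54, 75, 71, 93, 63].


Initial: [54, 75, 71, 93, 63]
Pass 1: [54, 71, 75, 63, 93] (2 swaps)
Pass 2: [54, 71, 63, 75, 93] (1 swaps)

After 2 passes: [54, 71, 63, 75, 93]


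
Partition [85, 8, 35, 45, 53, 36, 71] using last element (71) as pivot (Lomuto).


Pivot: 71
  8 <= 71: swap -> [8, 85, 35, 45, 53, 36, 71]
  35 <= 71: swap -> [8, 35, 85, 45, 53, 36, 71]
  45 <= 71: swap -> [8, 35, 45, 85, 53, 36, 71]
  53 <= 71: swap -> [8, 35, 45, 53, 85, 36, 71]
  36 <= 71: swap -> [8, 35, 45, 53, 36, 85, 71]
Place pivot at 5: [8, 35, 45, 53, 36, 71, 85]

Partitioned: [8, 35, 45, 53, 36, 71, 85]


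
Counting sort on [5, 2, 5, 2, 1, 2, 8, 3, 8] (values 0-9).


Input: [5, 2, 5, 2, 1, 2, 8, 3, 8]
Counts: [0, 1, 3, 1, 0, 2, 0, 0, 2, 0]

Sorted: [1, 2, 2, 2, 3, 5, 5, 8, 8]


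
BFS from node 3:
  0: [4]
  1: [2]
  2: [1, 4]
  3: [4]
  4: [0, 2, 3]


Visit 3, enqueue [4]
Visit 4, enqueue [0, 2]
Visit 0, enqueue []
Visit 2, enqueue [1]
Visit 1, enqueue []

BFS order: [3, 4, 0, 2, 1]


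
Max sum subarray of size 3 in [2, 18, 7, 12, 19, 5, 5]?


[0:3]: 27
[1:4]: 37
[2:5]: 38
[3:6]: 36
[4:7]: 29

Max: 38 at [2:5]


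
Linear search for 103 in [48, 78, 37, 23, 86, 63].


i=0: 48!=103
i=1: 78!=103
i=2: 37!=103
i=3: 23!=103
i=4: 86!=103
i=5: 63!=103

Not found, 6 comps


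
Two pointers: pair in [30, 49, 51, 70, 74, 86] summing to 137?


lo=0(30)+hi=5(86)=116
lo=1(49)+hi=5(86)=135
lo=2(51)+hi=5(86)=137

Yes: 51+86=137


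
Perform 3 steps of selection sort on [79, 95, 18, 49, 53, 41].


Initial: [79, 95, 18, 49, 53, 41]
Step 1: min=18 at 2
  Swap: [18, 95, 79, 49, 53, 41]
Step 2: min=41 at 5
  Swap: [18, 41, 79, 49, 53, 95]
Step 3: min=49 at 3
  Swap: [18, 41, 49, 79, 53, 95]

After 3 steps: [18, 41, 49, 79, 53, 95]


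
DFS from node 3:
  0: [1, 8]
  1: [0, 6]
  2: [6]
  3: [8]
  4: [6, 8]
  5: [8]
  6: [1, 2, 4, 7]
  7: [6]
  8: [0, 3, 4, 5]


Visit 3, push [8]
Visit 8, push [5, 4, 0]
Visit 0, push [1]
Visit 1, push [6]
Visit 6, push [7, 4, 2]
Visit 2, push []
Visit 4, push []
Visit 7, push []
Visit 5, push []

DFS order: [3, 8, 0, 1, 6, 2, 4, 7, 5]


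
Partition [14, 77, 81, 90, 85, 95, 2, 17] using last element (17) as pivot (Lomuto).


Pivot: 17
  14 <= 17: advance i (no swap)
  2 <= 17: swap -> [14, 2, 81, 90, 85, 95, 77, 17]
Place pivot at 2: [14, 2, 17, 90, 85, 95, 77, 81]

Partitioned: [14, 2, 17, 90, 85, 95, 77, 81]


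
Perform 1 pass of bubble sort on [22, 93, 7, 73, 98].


Initial: [22, 93, 7, 73, 98]
Pass 1: [22, 7, 73, 93, 98] (2 swaps)

After 1 pass: [22, 7, 73, 93, 98]


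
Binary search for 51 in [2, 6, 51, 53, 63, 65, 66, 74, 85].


Step 1: lo=0, hi=8, mid=4, val=63
Step 2: lo=0, hi=3, mid=1, val=6
Step 3: lo=2, hi=3, mid=2, val=51

Found at index 2


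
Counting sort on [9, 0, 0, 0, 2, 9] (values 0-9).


Input: [9, 0, 0, 0, 2, 9]
Counts: [3, 0, 1, 0, 0, 0, 0, 0, 0, 2]

Sorted: [0, 0, 0, 2, 9, 9]


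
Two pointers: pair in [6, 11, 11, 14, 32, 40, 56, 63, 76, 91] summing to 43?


lo=0(6)+hi=9(91)=97
lo=0(6)+hi=8(76)=82
lo=0(6)+hi=7(63)=69
lo=0(6)+hi=6(56)=62
lo=0(6)+hi=5(40)=46
lo=0(6)+hi=4(32)=38
lo=1(11)+hi=4(32)=43

Yes: 11+32=43


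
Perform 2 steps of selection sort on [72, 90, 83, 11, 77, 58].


Initial: [72, 90, 83, 11, 77, 58]
Step 1: min=11 at 3
  Swap: [11, 90, 83, 72, 77, 58]
Step 2: min=58 at 5
  Swap: [11, 58, 83, 72, 77, 90]

After 2 steps: [11, 58, 83, 72, 77, 90]


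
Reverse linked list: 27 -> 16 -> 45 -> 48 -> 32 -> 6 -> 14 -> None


Step 1: curr=27, set curr.next=prev(None) | reversed so far: 27
Step 2: curr=16, set curr.next=prev(27) | reversed so far: 16 -> 27
Step 3: curr=45, set curr.next=prev(16) | reversed so far: 45 -> 16 -> 27
Step 4: curr=48, set curr.next=prev(45) | reversed so far: 48 -> 45 -> 16 -> 27
Step 5: curr=32, set curr.next=prev(48) | reversed so far: 32 -> 48 -> 45 -> 16 -> 27
Step 6: curr=6, set curr.next=prev(32) | reversed so far: 6 -> 32 -> 48 -> 45 -> 16 -> 27
Step 7: curr=14, set curr.next=prev(6) | reversed so far: 14 -> 6 -> 32 -> 48 -> 45 -> 16 -> 27

14 -> 6 -> 32 -> 48 -> 45 -> 16 -> 27 -> None


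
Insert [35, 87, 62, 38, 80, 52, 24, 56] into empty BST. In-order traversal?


Insert 35: root
Insert 87: R from 35
Insert 62: R from 35 -> L from 87
Insert 38: R from 35 -> L from 87 -> L from 62
Insert 80: R from 35 -> L from 87 -> R from 62
Insert 52: R from 35 -> L from 87 -> L from 62 -> R from 38
Insert 24: L from 35
Insert 56: R from 35 -> L from 87 -> L from 62 -> R from 38 -> R from 52

In-order: [24, 35, 38, 52, 56, 62, 80, 87]


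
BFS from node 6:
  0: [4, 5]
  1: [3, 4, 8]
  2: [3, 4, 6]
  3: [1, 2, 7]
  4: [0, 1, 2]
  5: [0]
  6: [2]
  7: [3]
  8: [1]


Visit 6, enqueue [2]
Visit 2, enqueue [3, 4]
Visit 3, enqueue [1, 7]
Visit 4, enqueue [0]
Visit 1, enqueue [8]
Visit 7, enqueue []
Visit 0, enqueue [5]
Visit 8, enqueue []
Visit 5, enqueue []

BFS order: [6, 2, 3, 4, 1, 7, 0, 8, 5]


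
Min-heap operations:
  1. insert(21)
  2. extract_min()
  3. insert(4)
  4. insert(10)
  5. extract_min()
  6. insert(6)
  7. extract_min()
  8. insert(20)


insert(21) -> [21]
extract_min()->21, []
insert(4) -> [4]
insert(10) -> [4, 10]
extract_min()->4, [10]
insert(6) -> [6, 10]
extract_min()->6, [10]
insert(20) -> [10, 20]

Final heap: [10, 20]


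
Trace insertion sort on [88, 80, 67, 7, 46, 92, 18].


Initial: [88, 80, 67, 7, 46, 92, 18]
Insert 80: [80, 88, 67, 7, 46, 92, 18]
Insert 67: [67, 80, 88, 7, 46, 92, 18]
Insert 7: [7, 67, 80, 88, 46, 92, 18]
Insert 46: [7, 46, 67, 80, 88, 92, 18]
Insert 92: [7, 46, 67, 80, 88, 92, 18]
Insert 18: [7, 18, 46, 67, 80, 88, 92]

Sorted: [7, 18, 46, 67, 80, 88, 92]


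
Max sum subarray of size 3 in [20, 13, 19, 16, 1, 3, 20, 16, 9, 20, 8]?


[0:3]: 52
[1:4]: 48
[2:5]: 36
[3:6]: 20
[4:7]: 24
[5:8]: 39
[6:9]: 45
[7:10]: 45
[8:11]: 37

Max: 52 at [0:3]


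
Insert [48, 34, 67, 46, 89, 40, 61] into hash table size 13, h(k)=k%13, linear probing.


Insert 48: h=9 -> slot 9
Insert 34: h=8 -> slot 8
Insert 67: h=2 -> slot 2
Insert 46: h=7 -> slot 7
Insert 89: h=11 -> slot 11
Insert 40: h=1 -> slot 1
Insert 61: h=9, 1 probes -> slot 10

Table: [None, 40, 67, None, None, None, None, 46, 34, 48, 61, 89, None]


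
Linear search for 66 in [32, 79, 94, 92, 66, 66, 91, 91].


i=0: 32!=66
i=1: 79!=66
i=2: 94!=66
i=3: 92!=66
i=4: 66==66 found!

Found at 4, 5 comps


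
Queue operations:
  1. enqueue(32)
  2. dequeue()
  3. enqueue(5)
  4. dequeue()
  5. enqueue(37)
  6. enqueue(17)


enqueue(32) -> [32]
dequeue()->32, []
enqueue(5) -> [5]
dequeue()->5, []
enqueue(37) -> [37]
enqueue(17) -> [37, 17]

Final queue: [37, 17]


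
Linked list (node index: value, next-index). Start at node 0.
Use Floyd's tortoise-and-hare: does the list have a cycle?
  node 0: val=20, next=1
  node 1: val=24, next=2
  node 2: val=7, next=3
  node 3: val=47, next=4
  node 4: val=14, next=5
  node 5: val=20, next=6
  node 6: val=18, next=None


Floyd's tortoise (slow, +1) and hare (fast, +2):
  init: slow=0, fast=0
  step 1: slow=1, fast=2
  step 2: slow=2, fast=4
  step 3: slow=3, fast=6
  step 4: fast -> None, no cycle

Cycle: no


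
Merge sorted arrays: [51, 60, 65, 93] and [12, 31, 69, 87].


Take 12 from B
Take 31 from B
Take 51 from A
Take 60 from A
Take 65 from A
Take 69 from B
Take 87 from B

Merged: [12, 31, 51, 60, 65, 69, 87, 93]


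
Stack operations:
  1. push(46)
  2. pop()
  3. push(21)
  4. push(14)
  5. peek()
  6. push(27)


push(46) -> [46]
pop()->46, []
push(21) -> [21]
push(14) -> [21, 14]
peek()->14
push(27) -> [21, 14, 27]

Final stack: [21, 14, 27]


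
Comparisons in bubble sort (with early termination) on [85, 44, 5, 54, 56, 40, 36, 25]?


Algorithm: bubble sort (with early termination)
Input: [85, 44, 5, 54, 56, 40, 36, 25]
Sorted: [5, 25, 36, 40, 44, 54, 56, 85]

28


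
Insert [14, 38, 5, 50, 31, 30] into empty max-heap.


Insert 14: [14]
Insert 38: [38, 14]
Insert 5: [38, 14, 5]
Insert 50: [50, 38, 5, 14]
Insert 31: [50, 38, 5, 14, 31]
Insert 30: [50, 38, 30, 14, 31, 5]

Final heap: [50, 38, 30, 14, 31, 5]


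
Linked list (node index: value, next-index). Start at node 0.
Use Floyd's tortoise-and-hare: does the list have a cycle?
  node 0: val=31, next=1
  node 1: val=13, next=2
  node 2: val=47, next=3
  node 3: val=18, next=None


Floyd's tortoise (slow, +1) and hare (fast, +2):
  init: slow=0, fast=0
  step 1: slow=1, fast=2
  step 2: fast 2->3->None, no cycle

Cycle: no


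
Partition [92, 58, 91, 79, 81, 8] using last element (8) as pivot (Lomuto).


Pivot: 8
Place pivot at 0: [8, 58, 91, 79, 81, 92]

Partitioned: [8, 58, 91, 79, 81, 92]


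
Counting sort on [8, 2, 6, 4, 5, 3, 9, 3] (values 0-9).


Input: [8, 2, 6, 4, 5, 3, 9, 3]
Counts: [0, 0, 1, 2, 1, 1, 1, 0, 1, 1]

Sorted: [2, 3, 3, 4, 5, 6, 8, 9]


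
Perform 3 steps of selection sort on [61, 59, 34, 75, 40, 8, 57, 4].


Initial: [61, 59, 34, 75, 40, 8, 57, 4]
Step 1: min=4 at 7
  Swap: [4, 59, 34, 75, 40, 8, 57, 61]
Step 2: min=8 at 5
  Swap: [4, 8, 34, 75, 40, 59, 57, 61]
Step 3: min=34 at 2
  Swap: [4, 8, 34, 75, 40, 59, 57, 61]

After 3 steps: [4, 8, 34, 75, 40, 59, 57, 61]


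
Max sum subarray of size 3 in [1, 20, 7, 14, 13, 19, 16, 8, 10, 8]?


[0:3]: 28
[1:4]: 41
[2:5]: 34
[3:6]: 46
[4:7]: 48
[5:8]: 43
[6:9]: 34
[7:10]: 26

Max: 48 at [4:7]


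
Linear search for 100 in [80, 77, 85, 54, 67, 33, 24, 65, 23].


i=0: 80!=100
i=1: 77!=100
i=2: 85!=100
i=3: 54!=100
i=4: 67!=100
i=5: 33!=100
i=6: 24!=100
i=7: 65!=100
i=8: 23!=100

Not found, 9 comps


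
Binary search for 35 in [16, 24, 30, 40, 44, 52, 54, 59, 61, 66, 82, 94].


Step 1: lo=0, hi=11, mid=5, val=52
Step 2: lo=0, hi=4, mid=2, val=30
Step 3: lo=3, hi=4, mid=3, val=40

Not found


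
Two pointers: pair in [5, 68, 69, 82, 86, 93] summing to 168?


lo=0(5)+hi=5(93)=98
lo=1(68)+hi=5(93)=161
lo=2(69)+hi=5(93)=162
lo=3(82)+hi=5(93)=175
lo=3(82)+hi=4(86)=168

Yes: 82+86=168


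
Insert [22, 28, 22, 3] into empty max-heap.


Insert 22: [22]
Insert 28: [28, 22]
Insert 22: [28, 22, 22]
Insert 3: [28, 22, 22, 3]

Final heap: [28, 22, 22, 3]


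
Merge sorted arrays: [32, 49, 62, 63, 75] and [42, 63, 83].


Take 32 from A
Take 42 from B
Take 49 from A
Take 62 from A
Take 63 from A
Take 63 from B
Take 75 from A

Merged: [32, 42, 49, 62, 63, 63, 75, 83]


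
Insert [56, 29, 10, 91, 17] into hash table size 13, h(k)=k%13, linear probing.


Insert 56: h=4 -> slot 4
Insert 29: h=3 -> slot 3
Insert 10: h=10 -> slot 10
Insert 91: h=0 -> slot 0
Insert 17: h=4, 1 probes -> slot 5

Table: [91, None, None, 29, 56, 17, None, None, None, None, 10, None, None]


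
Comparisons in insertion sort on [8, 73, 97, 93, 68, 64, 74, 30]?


Algorithm: insertion sort
Input: [8, 73, 97, 93, 68, 64, 74, 30]
Sorted: [8, 30, 64, 68, 73, 74, 93, 97]

23


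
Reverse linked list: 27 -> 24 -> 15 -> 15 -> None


Step 1: curr=27, set curr.next=prev(None) | reversed so far: 27
Step 2: curr=24, set curr.next=prev(27) | reversed so far: 24 -> 27
Step 3: curr=15, set curr.next=prev(24) | reversed so far: 15 -> 24 -> 27
Step 4: curr=15, set curr.next=prev(15) | reversed so far: 15 -> 15 -> 24 -> 27

15 -> 15 -> 24 -> 27 -> None


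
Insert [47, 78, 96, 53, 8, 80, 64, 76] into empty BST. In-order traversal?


Insert 47: root
Insert 78: R from 47
Insert 96: R from 47 -> R from 78
Insert 53: R from 47 -> L from 78
Insert 8: L from 47
Insert 80: R from 47 -> R from 78 -> L from 96
Insert 64: R from 47 -> L from 78 -> R from 53
Insert 76: R from 47 -> L from 78 -> R from 53 -> R from 64

In-order: [8, 47, 53, 64, 76, 78, 80, 96]


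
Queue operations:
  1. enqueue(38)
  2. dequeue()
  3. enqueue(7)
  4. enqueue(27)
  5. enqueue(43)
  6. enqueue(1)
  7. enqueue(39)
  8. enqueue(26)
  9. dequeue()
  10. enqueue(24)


enqueue(38) -> [38]
dequeue()->38, []
enqueue(7) -> [7]
enqueue(27) -> [7, 27]
enqueue(43) -> [7, 27, 43]
enqueue(1) -> [7, 27, 43, 1]
enqueue(39) -> [7, 27, 43, 1, 39]
enqueue(26) -> [7, 27, 43, 1, 39, 26]
dequeue()->7, [27, 43, 1, 39, 26]
enqueue(24) -> [27, 43, 1, 39, 26, 24]

Final queue: [27, 43, 1, 39, 26, 24]


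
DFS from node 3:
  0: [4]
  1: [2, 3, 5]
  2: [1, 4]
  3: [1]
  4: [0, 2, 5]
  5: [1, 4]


Visit 3, push [1]
Visit 1, push [5, 2]
Visit 2, push [4]
Visit 4, push [5, 0]
Visit 0, push []
Visit 5, push []

DFS order: [3, 1, 2, 4, 0, 5]


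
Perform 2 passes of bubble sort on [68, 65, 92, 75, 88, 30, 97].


Initial: [68, 65, 92, 75, 88, 30, 97]
Pass 1: [65, 68, 75, 88, 30, 92, 97] (4 swaps)
Pass 2: [65, 68, 75, 30, 88, 92, 97] (1 swaps)

After 2 passes: [65, 68, 75, 30, 88, 92, 97]


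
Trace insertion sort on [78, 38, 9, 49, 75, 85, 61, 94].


Initial: [78, 38, 9, 49, 75, 85, 61, 94]
Insert 38: [38, 78, 9, 49, 75, 85, 61, 94]
Insert 9: [9, 38, 78, 49, 75, 85, 61, 94]
Insert 49: [9, 38, 49, 78, 75, 85, 61, 94]
Insert 75: [9, 38, 49, 75, 78, 85, 61, 94]
Insert 85: [9, 38, 49, 75, 78, 85, 61, 94]
Insert 61: [9, 38, 49, 61, 75, 78, 85, 94]
Insert 94: [9, 38, 49, 61, 75, 78, 85, 94]

Sorted: [9, 38, 49, 61, 75, 78, 85, 94]


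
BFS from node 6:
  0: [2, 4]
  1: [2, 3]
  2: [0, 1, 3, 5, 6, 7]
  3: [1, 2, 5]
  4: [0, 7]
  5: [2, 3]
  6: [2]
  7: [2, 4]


Visit 6, enqueue [2]
Visit 2, enqueue [0, 1, 3, 5, 7]
Visit 0, enqueue [4]
Visit 1, enqueue []
Visit 3, enqueue []
Visit 5, enqueue []
Visit 7, enqueue []
Visit 4, enqueue []

BFS order: [6, 2, 0, 1, 3, 5, 7, 4]


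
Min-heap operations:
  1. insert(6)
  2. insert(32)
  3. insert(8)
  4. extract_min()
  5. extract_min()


insert(6) -> [6]
insert(32) -> [6, 32]
insert(8) -> [6, 32, 8]
extract_min()->6, [8, 32]
extract_min()->8, [32]

Final heap: [32]


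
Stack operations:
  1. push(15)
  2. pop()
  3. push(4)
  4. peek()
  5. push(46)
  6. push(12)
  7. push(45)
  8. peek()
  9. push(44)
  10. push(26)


push(15) -> [15]
pop()->15, []
push(4) -> [4]
peek()->4
push(46) -> [4, 46]
push(12) -> [4, 46, 12]
push(45) -> [4, 46, 12, 45]
peek()->45
push(44) -> [4, 46, 12, 45, 44]
push(26) -> [4, 46, 12, 45, 44, 26]

Final stack: [4, 46, 12, 45, 44, 26]


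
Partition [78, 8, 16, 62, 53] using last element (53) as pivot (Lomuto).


Pivot: 53
  8 <= 53: swap -> [8, 78, 16, 62, 53]
  16 <= 53: swap -> [8, 16, 78, 62, 53]
Place pivot at 2: [8, 16, 53, 62, 78]

Partitioned: [8, 16, 53, 62, 78]


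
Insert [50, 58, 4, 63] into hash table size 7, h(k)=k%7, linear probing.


Insert 50: h=1 -> slot 1
Insert 58: h=2 -> slot 2
Insert 4: h=4 -> slot 4
Insert 63: h=0 -> slot 0

Table: [63, 50, 58, None, 4, None, None]


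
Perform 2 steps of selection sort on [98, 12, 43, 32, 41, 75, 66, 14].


Initial: [98, 12, 43, 32, 41, 75, 66, 14]
Step 1: min=12 at 1
  Swap: [12, 98, 43, 32, 41, 75, 66, 14]
Step 2: min=14 at 7
  Swap: [12, 14, 43, 32, 41, 75, 66, 98]

After 2 steps: [12, 14, 43, 32, 41, 75, 66, 98]


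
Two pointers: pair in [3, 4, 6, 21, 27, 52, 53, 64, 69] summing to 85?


lo=0(3)+hi=8(69)=72
lo=1(4)+hi=8(69)=73
lo=2(6)+hi=8(69)=75
lo=3(21)+hi=8(69)=90
lo=3(21)+hi=7(64)=85

Yes: 21+64=85


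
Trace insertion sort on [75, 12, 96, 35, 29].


Initial: [75, 12, 96, 35, 29]
Insert 12: [12, 75, 96, 35, 29]
Insert 96: [12, 75, 96, 35, 29]
Insert 35: [12, 35, 75, 96, 29]
Insert 29: [12, 29, 35, 75, 96]

Sorted: [12, 29, 35, 75, 96]


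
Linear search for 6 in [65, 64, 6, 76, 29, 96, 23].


i=0: 65!=6
i=1: 64!=6
i=2: 6==6 found!

Found at 2, 3 comps


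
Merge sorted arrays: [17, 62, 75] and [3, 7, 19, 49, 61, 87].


Take 3 from B
Take 7 from B
Take 17 from A
Take 19 from B
Take 49 from B
Take 61 from B
Take 62 from A
Take 75 from A

Merged: [3, 7, 17, 19, 49, 61, 62, 75, 87]


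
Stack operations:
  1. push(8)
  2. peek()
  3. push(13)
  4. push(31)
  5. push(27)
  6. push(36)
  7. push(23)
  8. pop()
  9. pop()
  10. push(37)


push(8) -> [8]
peek()->8
push(13) -> [8, 13]
push(31) -> [8, 13, 31]
push(27) -> [8, 13, 31, 27]
push(36) -> [8, 13, 31, 27, 36]
push(23) -> [8, 13, 31, 27, 36, 23]
pop()->23, [8, 13, 31, 27, 36]
pop()->36, [8, 13, 31, 27]
push(37) -> [8, 13, 31, 27, 37]

Final stack: [8, 13, 31, 27, 37]


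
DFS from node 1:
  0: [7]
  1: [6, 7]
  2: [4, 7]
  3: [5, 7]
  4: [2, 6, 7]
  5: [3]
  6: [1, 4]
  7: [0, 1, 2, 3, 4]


Visit 1, push [7, 6]
Visit 6, push [4]
Visit 4, push [7, 2]
Visit 2, push [7]
Visit 7, push [3, 0]
Visit 0, push []
Visit 3, push [5]
Visit 5, push []

DFS order: [1, 6, 4, 2, 7, 0, 3, 5]


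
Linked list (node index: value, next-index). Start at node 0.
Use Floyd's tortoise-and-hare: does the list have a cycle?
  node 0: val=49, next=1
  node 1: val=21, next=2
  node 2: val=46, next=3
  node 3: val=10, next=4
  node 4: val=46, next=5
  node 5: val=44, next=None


Floyd's tortoise (slow, +1) and hare (fast, +2):
  init: slow=0, fast=0
  step 1: slow=1, fast=2
  step 2: slow=2, fast=4
  step 3: fast 4->5->None, no cycle

Cycle: no


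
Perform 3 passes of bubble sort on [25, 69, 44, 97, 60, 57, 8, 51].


Initial: [25, 69, 44, 97, 60, 57, 8, 51]
Pass 1: [25, 44, 69, 60, 57, 8, 51, 97] (5 swaps)
Pass 2: [25, 44, 60, 57, 8, 51, 69, 97] (4 swaps)
Pass 3: [25, 44, 57, 8, 51, 60, 69, 97] (3 swaps)

After 3 passes: [25, 44, 57, 8, 51, 60, 69, 97]


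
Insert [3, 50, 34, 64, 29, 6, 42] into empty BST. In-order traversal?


Insert 3: root
Insert 50: R from 3
Insert 34: R from 3 -> L from 50
Insert 64: R from 3 -> R from 50
Insert 29: R from 3 -> L from 50 -> L from 34
Insert 6: R from 3 -> L from 50 -> L from 34 -> L from 29
Insert 42: R from 3 -> L from 50 -> R from 34

In-order: [3, 6, 29, 34, 42, 50, 64]


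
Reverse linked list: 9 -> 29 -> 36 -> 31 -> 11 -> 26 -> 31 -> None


Step 1: curr=9, set curr.next=prev(None) | reversed so far: 9
Step 2: curr=29, set curr.next=prev(9) | reversed so far: 29 -> 9
Step 3: curr=36, set curr.next=prev(29) | reversed so far: 36 -> 29 -> 9
Step 4: curr=31, set curr.next=prev(36) | reversed so far: 31 -> 36 -> 29 -> 9
Step 5: curr=11, set curr.next=prev(31) | reversed so far: 11 -> 31 -> 36 -> 29 -> 9
Step 6: curr=26, set curr.next=prev(11) | reversed so far: 26 -> 11 -> 31 -> 36 -> 29 -> 9
Step 7: curr=31, set curr.next=prev(26) | reversed so far: 31 -> 26 -> 11 -> 31 -> 36 -> 29 -> 9

31 -> 26 -> 11 -> 31 -> 36 -> 29 -> 9 -> None


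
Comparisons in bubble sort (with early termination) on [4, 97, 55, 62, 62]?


Algorithm: bubble sort (with early termination)
Input: [4, 97, 55, 62, 62]
Sorted: [4, 55, 62, 62, 97]

7


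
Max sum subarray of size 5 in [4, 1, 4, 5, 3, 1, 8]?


[0:5]: 17
[1:6]: 14
[2:7]: 21

Max: 21 at [2:7]


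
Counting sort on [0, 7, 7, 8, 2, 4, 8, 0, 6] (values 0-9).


Input: [0, 7, 7, 8, 2, 4, 8, 0, 6]
Counts: [2, 0, 1, 0, 1, 0, 1, 2, 2, 0]

Sorted: [0, 0, 2, 4, 6, 7, 7, 8, 8]


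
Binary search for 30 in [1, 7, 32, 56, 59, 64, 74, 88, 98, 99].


Step 1: lo=0, hi=9, mid=4, val=59
Step 2: lo=0, hi=3, mid=1, val=7
Step 3: lo=2, hi=3, mid=2, val=32

Not found


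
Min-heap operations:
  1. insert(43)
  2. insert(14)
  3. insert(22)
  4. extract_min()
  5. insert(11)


insert(43) -> [43]
insert(14) -> [14, 43]
insert(22) -> [14, 43, 22]
extract_min()->14, [22, 43]
insert(11) -> [11, 43, 22]

Final heap: [11, 43, 22]


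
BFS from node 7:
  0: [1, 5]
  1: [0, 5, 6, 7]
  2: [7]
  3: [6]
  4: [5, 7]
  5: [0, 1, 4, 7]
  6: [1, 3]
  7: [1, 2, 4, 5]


Visit 7, enqueue [1, 2, 4, 5]
Visit 1, enqueue [0, 6]
Visit 2, enqueue []
Visit 4, enqueue []
Visit 5, enqueue []
Visit 0, enqueue []
Visit 6, enqueue [3]
Visit 3, enqueue []

BFS order: [7, 1, 2, 4, 5, 0, 6, 3]


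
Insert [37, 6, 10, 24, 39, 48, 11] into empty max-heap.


Insert 37: [37]
Insert 6: [37, 6]
Insert 10: [37, 6, 10]
Insert 24: [37, 24, 10, 6]
Insert 39: [39, 37, 10, 6, 24]
Insert 48: [48, 37, 39, 6, 24, 10]
Insert 11: [48, 37, 39, 6, 24, 10, 11]

Final heap: [48, 37, 39, 6, 24, 10, 11]


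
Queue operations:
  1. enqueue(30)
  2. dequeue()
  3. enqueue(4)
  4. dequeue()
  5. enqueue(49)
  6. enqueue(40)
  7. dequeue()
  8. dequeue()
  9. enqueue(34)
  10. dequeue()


enqueue(30) -> [30]
dequeue()->30, []
enqueue(4) -> [4]
dequeue()->4, []
enqueue(49) -> [49]
enqueue(40) -> [49, 40]
dequeue()->49, [40]
dequeue()->40, []
enqueue(34) -> [34]
dequeue()->34, []

Final queue: []


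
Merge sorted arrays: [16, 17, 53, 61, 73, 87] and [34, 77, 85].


Take 16 from A
Take 17 from A
Take 34 from B
Take 53 from A
Take 61 from A
Take 73 from A
Take 77 from B
Take 85 from B

Merged: [16, 17, 34, 53, 61, 73, 77, 85, 87]


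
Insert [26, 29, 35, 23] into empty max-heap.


Insert 26: [26]
Insert 29: [29, 26]
Insert 35: [35, 26, 29]
Insert 23: [35, 26, 29, 23]

Final heap: [35, 26, 29, 23]


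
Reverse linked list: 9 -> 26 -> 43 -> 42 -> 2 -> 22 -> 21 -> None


Step 1: curr=9, set curr.next=prev(None) | reversed so far: 9
Step 2: curr=26, set curr.next=prev(9) | reversed so far: 26 -> 9
Step 3: curr=43, set curr.next=prev(26) | reversed so far: 43 -> 26 -> 9
Step 4: curr=42, set curr.next=prev(43) | reversed so far: 42 -> 43 -> 26 -> 9
Step 5: curr=2, set curr.next=prev(42) | reversed so far: 2 -> 42 -> 43 -> 26 -> 9
Step 6: curr=22, set curr.next=prev(2) | reversed so far: 22 -> 2 -> 42 -> 43 -> 26 -> 9
Step 7: curr=21, set curr.next=prev(22) | reversed so far: 21 -> 22 -> 2 -> 42 -> 43 -> 26 -> 9

21 -> 22 -> 2 -> 42 -> 43 -> 26 -> 9 -> None


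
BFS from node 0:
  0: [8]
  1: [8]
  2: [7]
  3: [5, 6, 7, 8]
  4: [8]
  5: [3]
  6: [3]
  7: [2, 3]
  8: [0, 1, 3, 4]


Visit 0, enqueue [8]
Visit 8, enqueue [1, 3, 4]
Visit 1, enqueue []
Visit 3, enqueue [5, 6, 7]
Visit 4, enqueue []
Visit 5, enqueue []
Visit 6, enqueue []
Visit 7, enqueue [2]
Visit 2, enqueue []

BFS order: [0, 8, 1, 3, 4, 5, 6, 7, 2]


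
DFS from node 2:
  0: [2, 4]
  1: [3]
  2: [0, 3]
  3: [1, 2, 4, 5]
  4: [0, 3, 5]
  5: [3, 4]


Visit 2, push [3, 0]
Visit 0, push [4]
Visit 4, push [5, 3]
Visit 3, push [5, 1]
Visit 1, push []
Visit 5, push []

DFS order: [2, 0, 4, 3, 1, 5]


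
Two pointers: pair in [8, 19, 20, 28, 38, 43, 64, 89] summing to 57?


lo=0(8)+hi=7(89)=97
lo=0(8)+hi=6(64)=72
lo=0(8)+hi=5(43)=51
lo=1(19)+hi=5(43)=62
lo=1(19)+hi=4(38)=57

Yes: 19+38=57


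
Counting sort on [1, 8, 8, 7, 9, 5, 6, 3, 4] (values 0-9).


Input: [1, 8, 8, 7, 9, 5, 6, 3, 4]
Counts: [0, 1, 0, 1, 1, 1, 1, 1, 2, 1]

Sorted: [1, 3, 4, 5, 6, 7, 8, 8, 9]


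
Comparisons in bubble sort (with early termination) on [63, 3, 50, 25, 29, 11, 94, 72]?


Algorithm: bubble sort (with early termination)
Input: [63, 3, 50, 25, 29, 11, 94, 72]
Sorted: [3, 11, 25, 29, 50, 63, 72, 94]

25


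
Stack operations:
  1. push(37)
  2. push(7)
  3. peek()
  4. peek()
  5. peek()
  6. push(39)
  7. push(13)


push(37) -> [37]
push(7) -> [37, 7]
peek()->7
peek()->7
peek()->7
push(39) -> [37, 7, 39]
push(13) -> [37, 7, 39, 13]

Final stack: [37, 7, 39, 13]


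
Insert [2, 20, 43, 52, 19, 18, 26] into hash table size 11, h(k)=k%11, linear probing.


Insert 2: h=2 -> slot 2
Insert 20: h=9 -> slot 9
Insert 43: h=10 -> slot 10
Insert 52: h=8 -> slot 8
Insert 19: h=8, 3 probes -> slot 0
Insert 18: h=7 -> slot 7
Insert 26: h=4 -> slot 4

Table: [19, None, 2, None, 26, None, None, 18, 52, 20, 43]


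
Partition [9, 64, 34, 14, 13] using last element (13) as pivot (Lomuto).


Pivot: 13
  9 <= 13: advance i (no swap)
Place pivot at 1: [9, 13, 34, 14, 64]

Partitioned: [9, 13, 34, 14, 64]


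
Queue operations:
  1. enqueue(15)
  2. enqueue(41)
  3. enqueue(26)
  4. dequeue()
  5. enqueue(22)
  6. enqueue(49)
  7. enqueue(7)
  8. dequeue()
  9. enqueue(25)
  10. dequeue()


enqueue(15) -> [15]
enqueue(41) -> [15, 41]
enqueue(26) -> [15, 41, 26]
dequeue()->15, [41, 26]
enqueue(22) -> [41, 26, 22]
enqueue(49) -> [41, 26, 22, 49]
enqueue(7) -> [41, 26, 22, 49, 7]
dequeue()->41, [26, 22, 49, 7]
enqueue(25) -> [26, 22, 49, 7, 25]
dequeue()->26, [22, 49, 7, 25]

Final queue: [22, 49, 7, 25]


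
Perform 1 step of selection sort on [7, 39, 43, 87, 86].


Initial: [7, 39, 43, 87, 86]
Step 1: min=7 at 0
  Swap: [7, 39, 43, 87, 86]

After 1 step: [7, 39, 43, 87, 86]


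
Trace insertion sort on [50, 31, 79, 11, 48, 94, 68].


Initial: [50, 31, 79, 11, 48, 94, 68]
Insert 31: [31, 50, 79, 11, 48, 94, 68]
Insert 79: [31, 50, 79, 11, 48, 94, 68]
Insert 11: [11, 31, 50, 79, 48, 94, 68]
Insert 48: [11, 31, 48, 50, 79, 94, 68]
Insert 94: [11, 31, 48, 50, 79, 94, 68]
Insert 68: [11, 31, 48, 50, 68, 79, 94]

Sorted: [11, 31, 48, 50, 68, 79, 94]


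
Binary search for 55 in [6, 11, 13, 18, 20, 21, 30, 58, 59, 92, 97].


Step 1: lo=0, hi=10, mid=5, val=21
Step 2: lo=6, hi=10, mid=8, val=59
Step 3: lo=6, hi=7, mid=6, val=30
Step 4: lo=7, hi=7, mid=7, val=58

Not found


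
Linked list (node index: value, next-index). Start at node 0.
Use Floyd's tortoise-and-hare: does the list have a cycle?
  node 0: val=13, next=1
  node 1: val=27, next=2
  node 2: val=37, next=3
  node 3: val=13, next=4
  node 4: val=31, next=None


Floyd's tortoise (slow, +1) and hare (fast, +2):
  init: slow=0, fast=0
  step 1: slow=1, fast=2
  step 2: slow=2, fast=4
  step 3: fast -> None, no cycle

Cycle: no


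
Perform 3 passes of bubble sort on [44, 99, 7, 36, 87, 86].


Initial: [44, 99, 7, 36, 87, 86]
Pass 1: [44, 7, 36, 87, 86, 99] (4 swaps)
Pass 2: [7, 36, 44, 86, 87, 99] (3 swaps)
Pass 3: [7, 36, 44, 86, 87, 99] (0 swaps)

After 3 passes: [7, 36, 44, 86, 87, 99]


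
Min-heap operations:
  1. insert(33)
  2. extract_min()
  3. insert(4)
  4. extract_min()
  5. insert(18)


insert(33) -> [33]
extract_min()->33, []
insert(4) -> [4]
extract_min()->4, []
insert(18) -> [18]

Final heap: [18]


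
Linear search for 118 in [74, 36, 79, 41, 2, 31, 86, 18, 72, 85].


i=0: 74!=118
i=1: 36!=118
i=2: 79!=118
i=3: 41!=118
i=4: 2!=118
i=5: 31!=118
i=6: 86!=118
i=7: 18!=118
i=8: 72!=118
i=9: 85!=118

Not found, 10 comps


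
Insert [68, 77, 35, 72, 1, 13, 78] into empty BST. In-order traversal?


Insert 68: root
Insert 77: R from 68
Insert 35: L from 68
Insert 72: R from 68 -> L from 77
Insert 1: L from 68 -> L from 35
Insert 13: L from 68 -> L from 35 -> R from 1
Insert 78: R from 68 -> R from 77

In-order: [1, 13, 35, 68, 72, 77, 78]


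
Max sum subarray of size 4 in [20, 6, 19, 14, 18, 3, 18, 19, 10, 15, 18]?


[0:4]: 59
[1:5]: 57
[2:6]: 54
[3:7]: 53
[4:8]: 58
[5:9]: 50
[6:10]: 62
[7:11]: 62

Max: 62 at [6:10]


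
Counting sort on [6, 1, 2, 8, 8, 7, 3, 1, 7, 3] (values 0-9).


Input: [6, 1, 2, 8, 8, 7, 3, 1, 7, 3]
Counts: [0, 2, 1, 2, 0, 0, 1, 2, 2, 0]

Sorted: [1, 1, 2, 3, 3, 6, 7, 7, 8, 8]


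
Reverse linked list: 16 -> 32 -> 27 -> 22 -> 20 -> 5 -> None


Step 1: curr=16, set curr.next=prev(None) | reversed so far: 16
Step 2: curr=32, set curr.next=prev(16) | reversed so far: 32 -> 16
Step 3: curr=27, set curr.next=prev(32) | reversed so far: 27 -> 32 -> 16
Step 4: curr=22, set curr.next=prev(27) | reversed so far: 22 -> 27 -> 32 -> 16
Step 5: curr=20, set curr.next=prev(22) | reversed so far: 20 -> 22 -> 27 -> 32 -> 16
Step 6: curr=5, set curr.next=prev(20) | reversed so far: 5 -> 20 -> 22 -> 27 -> 32 -> 16

5 -> 20 -> 22 -> 27 -> 32 -> 16 -> None


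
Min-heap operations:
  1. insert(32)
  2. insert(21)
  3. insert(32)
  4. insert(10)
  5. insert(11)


insert(32) -> [32]
insert(21) -> [21, 32]
insert(32) -> [21, 32, 32]
insert(10) -> [10, 21, 32, 32]
insert(11) -> [10, 11, 32, 32, 21]

Final heap: [10, 11, 32, 32, 21]


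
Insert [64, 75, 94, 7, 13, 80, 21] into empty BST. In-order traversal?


Insert 64: root
Insert 75: R from 64
Insert 94: R from 64 -> R from 75
Insert 7: L from 64
Insert 13: L from 64 -> R from 7
Insert 80: R from 64 -> R from 75 -> L from 94
Insert 21: L from 64 -> R from 7 -> R from 13

In-order: [7, 13, 21, 64, 75, 80, 94]


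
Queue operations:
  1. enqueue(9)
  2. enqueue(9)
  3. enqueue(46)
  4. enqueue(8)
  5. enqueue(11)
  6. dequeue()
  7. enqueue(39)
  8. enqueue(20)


enqueue(9) -> [9]
enqueue(9) -> [9, 9]
enqueue(46) -> [9, 9, 46]
enqueue(8) -> [9, 9, 46, 8]
enqueue(11) -> [9, 9, 46, 8, 11]
dequeue()->9, [9, 46, 8, 11]
enqueue(39) -> [9, 46, 8, 11, 39]
enqueue(20) -> [9, 46, 8, 11, 39, 20]

Final queue: [9, 46, 8, 11, 39, 20]


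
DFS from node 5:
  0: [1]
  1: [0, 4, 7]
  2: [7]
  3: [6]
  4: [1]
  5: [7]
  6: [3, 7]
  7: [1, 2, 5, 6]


Visit 5, push [7]
Visit 7, push [6, 2, 1]
Visit 1, push [4, 0]
Visit 0, push []
Visit 4, push []
Visit 2, push []
Visit 6, push [3]
Visit 3, push []

DFS order: [5, 7, 1, 0, 4, 2, 6, 3]


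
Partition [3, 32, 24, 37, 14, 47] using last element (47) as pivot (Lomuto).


Pivot: 47
  3 <= 47: advance i (no swap)
  32 <= 47: advance i (no swap)
  24 <= 47: advance i (no swap)
  37 <= 47: advance i (no swap)
  14 <= 47: advance i (no swap)
Place pivot at 5: [3, 32, 24, 37, 14, 47]

Partitioned: [3, 32, 24, 37, 14, 47]


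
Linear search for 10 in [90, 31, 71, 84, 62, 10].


i=0: 90!=10
i=1: 31!=10
i=2: 71!=10
i=3: 84!=10
i=4: 62!=10
i=5: 10==10 found!

Found at 5, 6 comps


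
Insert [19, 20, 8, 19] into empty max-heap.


Insert 19: [19]
Insert 20: [20, 19]
Insert 8: [20, 19, 8]
Insert 19: [20, 19, 8, 19]

Final heap: [20, 19, 8, 19]


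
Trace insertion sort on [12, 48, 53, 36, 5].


Initial: [12, 48, 53, 36, 5]
Insert 48: [12, 48, 53, 36, 5]
Insert 53: [12, 48, 53, 36, 5]
Insert 36: [12, 36, 48, 53, 5]
Insert 5: [5, 12, 36, 48, 53]

Sorted: [5, 12, 36, 48, 53]
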